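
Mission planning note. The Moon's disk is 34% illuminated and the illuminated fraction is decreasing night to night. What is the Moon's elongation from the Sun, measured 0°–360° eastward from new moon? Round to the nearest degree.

289°

From f = (1 − cos θ)/2: cos θ = 1 − 2×0.34 = 0.320; arccos → 71.3°.
Waning ⇒ past full, so θ = 360° − 71.3° = 288.7°.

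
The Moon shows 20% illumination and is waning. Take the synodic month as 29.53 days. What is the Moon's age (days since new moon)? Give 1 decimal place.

Invert f = (1 − cos θ)/2 to get cos θ = 1 − 2(0.20) = 0.600, hence θ₀ = arccos 0.600 = 53.1°.
A waning Moon lies in 180°–360°, so θ = 360° − 53.1° = 306.9°.
That fraction of the synodic month is 306.9/360 × 29.53 d ≈ 25.17 d.

25.2 days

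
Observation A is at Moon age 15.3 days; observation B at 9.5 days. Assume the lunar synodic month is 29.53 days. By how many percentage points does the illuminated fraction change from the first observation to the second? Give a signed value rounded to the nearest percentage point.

-28 pp

θ₁ = 360° × 15.3/29.53 = 186.5°, f₁ = (1 − cos θ₁)/2 = 0.997.
θ₂ = 360° × 9.5/29.53 = 115.8°, f₂ = (1 − cos θ₂)/2 = 0.718.
Change = f₂ − f₁ = -0.279 → -28 percentage points.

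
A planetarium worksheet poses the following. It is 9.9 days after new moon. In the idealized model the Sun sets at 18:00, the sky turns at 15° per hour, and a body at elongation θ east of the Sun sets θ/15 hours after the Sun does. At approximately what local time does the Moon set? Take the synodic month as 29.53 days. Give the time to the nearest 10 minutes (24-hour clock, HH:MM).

Elongation θ = 360° × 9.9/29.53 ≈ 120.7°.
The Moon trails the Sun by θ/15 = 120.7/15 ≈ 8.05 hours.
18:00 + 8.046 h ≈ 02:03 → 02:00 to the nearest ten minutes.

02:00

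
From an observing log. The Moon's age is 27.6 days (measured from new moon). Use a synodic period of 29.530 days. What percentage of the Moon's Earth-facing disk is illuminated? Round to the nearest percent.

Elongation θ = 360° × 27.6/29.530 ≈ 336.5°.
cos 336.5° = 0.917, so f = (1 − 0.917)/2 = 0.042, so 4%.

4%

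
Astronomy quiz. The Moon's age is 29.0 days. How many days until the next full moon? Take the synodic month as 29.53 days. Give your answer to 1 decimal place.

15.3 days

Full moon occurs at elongation 180°, i.e. at age 29.53 × 180/360 = 14.765 d.
This lunation's full moon (14.765 d) has passed, so add one period: 44.295 − 29.0 = 15.295 days.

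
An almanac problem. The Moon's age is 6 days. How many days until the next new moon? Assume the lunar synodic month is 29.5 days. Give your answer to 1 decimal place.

23.5 days

The next new moon completes the synodic month: 29.5 − 6 = 23.500 days.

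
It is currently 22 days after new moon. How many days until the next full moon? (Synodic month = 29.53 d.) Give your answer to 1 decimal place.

22.3 days

Full moon is 0.5 of the way through the cycle: age 0.5 × 29.53 = 14.765 d.
Already past this cycle's full moon; the next is at 14.765 + 29.53 = 44.295 d, so 44.295 − 22 = 22.295 days.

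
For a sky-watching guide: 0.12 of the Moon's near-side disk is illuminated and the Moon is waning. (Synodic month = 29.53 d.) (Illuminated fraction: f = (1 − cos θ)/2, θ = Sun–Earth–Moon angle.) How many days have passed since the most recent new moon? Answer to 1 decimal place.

26.2 days

Invert f = (1 − cos θ)/2 to get cos θ = 1 − 2(0.12) = 0.760, hence θ₀ = arccos 0.760 = 40.5°.
A waning Moon lies in 180°–360°, so θ = 360° − 40.5° = 319.5°.
At 360°/29.53 d per day, 319.5° corresponds to 26.20 days.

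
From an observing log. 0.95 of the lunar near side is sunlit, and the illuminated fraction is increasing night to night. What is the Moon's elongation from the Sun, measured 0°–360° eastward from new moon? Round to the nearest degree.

cos θ = 1 − 2f = -0.900, giving a principal value of 154.2°.
The Moon is waxing (0°–180°), so θ = 154.2° directly.

154°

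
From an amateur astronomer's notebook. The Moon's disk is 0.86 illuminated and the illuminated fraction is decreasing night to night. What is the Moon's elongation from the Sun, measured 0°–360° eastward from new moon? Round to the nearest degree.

cos θ = 1 − 2f = -0.720, giving a principal value of 136.1°.
Waning ⇒ past full, so θ = 360° − 136.1° = 223.9°.

224°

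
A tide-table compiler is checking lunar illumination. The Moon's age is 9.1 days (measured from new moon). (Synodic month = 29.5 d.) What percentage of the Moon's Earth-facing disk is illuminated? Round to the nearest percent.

68%

The Moon has covered 9.1/29.5 of its cycle, so θ ≈ 360° × 9.1/29.5 = 111.1°.
Illuminated fraction = (1 − cos 111.1°)/2 = (1 − (-0.359))/2 ≈ 0.680, so 68%.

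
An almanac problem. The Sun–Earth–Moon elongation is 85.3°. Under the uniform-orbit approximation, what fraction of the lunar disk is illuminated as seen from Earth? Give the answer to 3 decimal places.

Half-versine of 85.3°: (1 − 0.082)/2 = 0.459.

0.459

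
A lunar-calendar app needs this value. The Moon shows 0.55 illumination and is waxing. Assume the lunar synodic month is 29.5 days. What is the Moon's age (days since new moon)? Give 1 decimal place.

7.8 days

Invert f = (1 − cos θ)/2 to get cos θ = 1 − 2(0.55) = -0.100, hence θ₀ = arccos -0.100 = 95.7°.
The Moon is waxing (0°–180°), so θ = 95.7° directly.
At 360°/29.5 d per day, 95.7° corresponds to 7.85 days.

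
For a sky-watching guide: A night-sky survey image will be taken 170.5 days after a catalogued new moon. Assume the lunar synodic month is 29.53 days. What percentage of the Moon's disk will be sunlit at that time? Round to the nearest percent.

Reduce mod P: 170.5 − 5×29.53 = 22.85 d into the current lunation.
The Moon has covered 22.85/29.53 of its cycle, so θ ≈ 360° × 22.85/29.53 = 278.6°.
With cos θ = 0.149, the lit fraction is (1 − 0.149)/2 ≈ 0.426, so 43%.

43%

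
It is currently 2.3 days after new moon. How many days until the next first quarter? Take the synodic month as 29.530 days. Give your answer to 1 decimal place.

5.1 days

First quarter occurs at elongation 90°, i.e. at age 29.530 × 90/360 = 7.383 d.
That is 7.383 − 2.3 = 5.083 days ahead.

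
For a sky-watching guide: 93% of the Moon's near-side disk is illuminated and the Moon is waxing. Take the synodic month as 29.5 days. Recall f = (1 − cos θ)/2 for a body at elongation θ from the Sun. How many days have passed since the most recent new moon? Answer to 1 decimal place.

Invert f = (1 − cos θ)/2 to get cos θ = 1 − 2(0.93) = -0.860, hence θ₀ = arccos -0.860 = 149.3°.
The Moon is waxing (0°–180°), so θ = 149.3° directly.
That fraction of the synodic month is 149.3/360 × 29.5 d ≈ 12.24 d.

12.2 days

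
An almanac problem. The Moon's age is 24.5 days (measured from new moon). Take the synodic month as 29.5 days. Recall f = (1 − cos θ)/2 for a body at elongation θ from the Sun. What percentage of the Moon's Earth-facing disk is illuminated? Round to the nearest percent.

The Moon has covered 24.5/29.5 of its cycle, so θ ≈ 360° × 24.5/29.5 = 299.0°.
Illuminated fraction = (1 − cos 299.0°)/2 = (1 − 0.485)/2 ≈ 0.258, so 26%.

26%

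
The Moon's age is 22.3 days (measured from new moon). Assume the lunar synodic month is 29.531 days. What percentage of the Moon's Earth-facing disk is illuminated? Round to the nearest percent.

48%

Elongation θ = 360° × 22.3/29.531 ≈ 271.8°.
Illuminated fraction = (1 − cos 271.8°)/2 = (1 − 0.032)/2 ≈ 0.484, so 48%.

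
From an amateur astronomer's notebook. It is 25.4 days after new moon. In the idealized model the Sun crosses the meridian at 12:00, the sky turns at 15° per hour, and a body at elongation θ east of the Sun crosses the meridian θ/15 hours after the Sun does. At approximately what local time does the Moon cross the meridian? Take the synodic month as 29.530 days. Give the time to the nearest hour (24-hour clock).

The Moon has covered 25.4/29.530 of its cycle, so θ ≈ 360° × 25.4/29.530 = 309.7°.
The Moon trails the Sun by θ/15 = 309.7/15 ≈ 20.64 hours.
12:00 + 20.64 h ≈ 08:39 → 09:00 to the nearest hour.

09:00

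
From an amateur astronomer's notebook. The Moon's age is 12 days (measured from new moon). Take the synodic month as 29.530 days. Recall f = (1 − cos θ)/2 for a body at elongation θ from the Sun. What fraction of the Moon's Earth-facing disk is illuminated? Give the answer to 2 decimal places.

0.92

Elongation θ = 360° × 12/29.530 ≈ 146.3°.
Illuminated fraction = (1 − cos 146.3°)/2 = (1 − (-0.832))/2 ≈ 0.916.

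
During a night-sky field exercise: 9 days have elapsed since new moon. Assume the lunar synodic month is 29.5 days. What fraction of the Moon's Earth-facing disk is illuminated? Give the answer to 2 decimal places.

0.67

The Moon has covered 9/29.5 of its cycle, so θ ≈ 360° × 9/29.5 = 109.8°.
Illuminated fraction = (1 − cos 109.8°)/2 = (1 − (-0.339))/2 ≈ 0.670.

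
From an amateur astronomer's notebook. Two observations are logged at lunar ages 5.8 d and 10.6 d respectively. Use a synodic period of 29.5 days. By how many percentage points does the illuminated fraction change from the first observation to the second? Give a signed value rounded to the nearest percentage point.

First observation: θ = 360°·5.8/29.5 = 70.8°, so f = 0.335.
Second observation: θ = 129.4°, f = 0.817.
Δf = 0.817 − 0.335 = +0.482, i.e. +48 pp.

+48 pp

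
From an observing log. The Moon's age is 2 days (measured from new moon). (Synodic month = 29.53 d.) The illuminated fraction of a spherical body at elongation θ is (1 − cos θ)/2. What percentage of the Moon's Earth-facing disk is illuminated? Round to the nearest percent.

Elongation θ = 360° × 2/29.53 ≈ 24.4°.
Illuminated fraction = (1 − cos 24.4°)/2 = (1 − 0.911)/2 ≈ 0.045, so 4%.

4%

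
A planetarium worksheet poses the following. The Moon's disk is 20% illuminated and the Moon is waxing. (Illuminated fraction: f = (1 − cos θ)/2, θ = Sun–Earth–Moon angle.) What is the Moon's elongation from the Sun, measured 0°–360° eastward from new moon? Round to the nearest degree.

53°

cos θ = 1 − 2f = 0.600, giving a principal value of 53.1°.
Before full moon the principal value applies: θ = 53.1°.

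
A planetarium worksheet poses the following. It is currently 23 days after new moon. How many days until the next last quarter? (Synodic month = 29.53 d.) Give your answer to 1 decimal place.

28.7 days

Last quarter is 0.75 of the way through the cycle: age 0.75 × 29.53 = 22.148 d.
This lunation's last quarter (22.148 d) has passed, so add one period: 51.678 − 23 = 28.678 days.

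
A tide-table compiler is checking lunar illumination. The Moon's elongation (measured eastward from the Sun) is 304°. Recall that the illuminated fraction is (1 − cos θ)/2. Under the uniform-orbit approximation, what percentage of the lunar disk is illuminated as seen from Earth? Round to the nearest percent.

f = (1 − cos 304°)/2 = (1 − 0.559)/2 ≈ 0.220, i.e. 22%.

22%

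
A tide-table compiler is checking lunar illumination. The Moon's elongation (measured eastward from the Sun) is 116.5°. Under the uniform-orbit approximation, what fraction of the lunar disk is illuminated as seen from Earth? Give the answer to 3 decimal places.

0.723

Half-versine of 116.5°: (1 − (-0.446))/2 = 0.723.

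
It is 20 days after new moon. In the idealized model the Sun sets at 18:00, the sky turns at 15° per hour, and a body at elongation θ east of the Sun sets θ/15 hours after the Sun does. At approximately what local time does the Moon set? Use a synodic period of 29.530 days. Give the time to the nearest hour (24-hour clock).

Phase angle: θ = 360°·(20 d)/(29.530 d) = 243.8°.
The Moon trails the Sun by θ/15 = 243.8/15 ≈ 16.25 hours.
18:00 + 16.25 h ≈ 10:15 → 10:00 to the nearest hour.

10:00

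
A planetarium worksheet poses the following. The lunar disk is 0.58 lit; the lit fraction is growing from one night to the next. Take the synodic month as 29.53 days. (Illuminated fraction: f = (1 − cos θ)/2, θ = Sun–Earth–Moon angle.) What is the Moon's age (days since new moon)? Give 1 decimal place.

8.1 days

cos θ = 1 − 2f = -0.160, giving a principal value of 99.2°.
Before full moon the principal value applies: θ = 99.2°.
Age = 29.53 × 99.2°/360° ≈ 8.14 days.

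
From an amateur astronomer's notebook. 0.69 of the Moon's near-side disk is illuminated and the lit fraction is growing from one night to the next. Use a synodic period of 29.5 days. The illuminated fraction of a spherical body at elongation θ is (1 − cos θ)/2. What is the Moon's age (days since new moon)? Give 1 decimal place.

Invert f = (1 − cos θ)/2 to get cos θ = 1 − 2(0.69) = -0.380, hence θ₀ = arccos -0.380 = 112.3°.
Before full moon the principal value applies: θ = 112.3°.
Age = 29.5 × 112.3°/360° ≈ 9.21 days.

9.2 days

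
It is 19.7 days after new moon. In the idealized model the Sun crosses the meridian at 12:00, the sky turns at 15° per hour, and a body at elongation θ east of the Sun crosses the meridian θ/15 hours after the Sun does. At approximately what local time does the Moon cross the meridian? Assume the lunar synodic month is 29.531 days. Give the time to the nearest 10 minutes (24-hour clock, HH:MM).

Elongation θ = 360° × 19.7/29.531 ≈ 240.2°.
Delay after the Sun = 240.2° / (15°/h) ≈ 16.01 h.
12:00 + 16.010 h ≈ 04:01 → 04:00 to the nearest ten minutes.

04:00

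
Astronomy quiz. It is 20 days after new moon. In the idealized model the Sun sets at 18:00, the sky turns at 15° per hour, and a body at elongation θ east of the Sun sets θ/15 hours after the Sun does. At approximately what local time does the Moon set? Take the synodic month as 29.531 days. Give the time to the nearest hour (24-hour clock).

Elongation θ = 360° × 20/29.531 ≈ 243.8°.
Delay after the Sun = 243.8° / (15°/h) ≈ 16.25 h.
18:00 + 16.25 h ≈ 10:15 → 10:00 to the nearest hour.

10:00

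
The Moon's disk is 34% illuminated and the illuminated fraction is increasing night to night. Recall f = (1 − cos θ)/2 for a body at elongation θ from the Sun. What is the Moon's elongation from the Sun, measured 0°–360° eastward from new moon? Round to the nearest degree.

From f = (1 − cos θ)/2: cos θ = 1 − 2×0.34 = 0.320; arccos → 71.3°.
The Moon is waxing (0°–180°), so θ = 71.3° directly.

71°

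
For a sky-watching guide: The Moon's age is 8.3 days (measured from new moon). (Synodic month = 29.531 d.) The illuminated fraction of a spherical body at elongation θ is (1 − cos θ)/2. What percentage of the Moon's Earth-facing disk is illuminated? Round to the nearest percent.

The Moon has covered 8.3/29.531 of its cycle, so θ ≈ 360° × 8.3/29.531 = 101.2°.
cos 101.2° = (-0.194), so f = (1 − (-0.194))/2 = 0.597, so 60%.

60%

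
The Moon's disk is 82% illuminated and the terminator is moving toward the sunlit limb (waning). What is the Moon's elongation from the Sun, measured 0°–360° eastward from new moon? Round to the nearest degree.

230°

cos θ = 1 − 2f = -0.640, giving a principal value of 129.8°.
Waning ⇒ past full, so θ = 360° − 129.8° = 230.2°.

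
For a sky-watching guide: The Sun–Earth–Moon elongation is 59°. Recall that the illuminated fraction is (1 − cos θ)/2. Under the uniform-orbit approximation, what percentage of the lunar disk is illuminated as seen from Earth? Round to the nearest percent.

f = (1 − cos 59°)/2 = (1 − 0.515)/2 ≈ 0.242, i.e. 24%.

24%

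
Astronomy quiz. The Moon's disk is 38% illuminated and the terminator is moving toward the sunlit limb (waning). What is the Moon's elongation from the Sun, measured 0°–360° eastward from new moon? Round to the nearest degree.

Invert f = (1 − cos θ)/2 to get cos θ = 1 − 2(0.38) = 0.240, hence θ₀ = arccos 0.240 = 76.1°.
Since the Moon is past full (waning), take the reflex angle: θ = 360° − 76.1° = 283.9°.

284°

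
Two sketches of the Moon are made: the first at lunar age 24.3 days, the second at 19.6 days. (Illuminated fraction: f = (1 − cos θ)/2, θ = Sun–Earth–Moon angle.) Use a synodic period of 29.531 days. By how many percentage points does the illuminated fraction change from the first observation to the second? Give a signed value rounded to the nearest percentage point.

+48 percentage points

θ₁ = 360° × 24.3/29.531 = 296.2°, f₁ = (1 − cos θ₁)/2 = 0.279.
θ₂ = 360° × 19.6/29.531 = 238.9°, f₂ = (1 − cos θ₂)/2 = 0.758.
Change = f₂ − f₁ = +0.479 → +48 percentage points.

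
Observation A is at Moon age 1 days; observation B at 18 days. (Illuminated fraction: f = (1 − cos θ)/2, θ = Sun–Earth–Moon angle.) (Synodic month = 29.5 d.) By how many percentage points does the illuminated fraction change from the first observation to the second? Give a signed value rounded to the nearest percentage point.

+87 pp

θ₁ = 360° × 1/29.5 = 12.2°, f₁ = (1 − cos θ₁)/2 = 0.011.
θ₂ = 360° × 18/29.5 = 219.7°, f₂ = (1 − cos θ₂)/2 = 0.885.
Change = f₂ − f₁ = +0.874 → +87 percentage points.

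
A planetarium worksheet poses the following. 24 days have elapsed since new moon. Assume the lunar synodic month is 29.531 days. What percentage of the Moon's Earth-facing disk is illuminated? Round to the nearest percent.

31%

The Moon has covered 24/29.531 of its cycle, so θ ≈ 360° × 24/29.531 = 292.6°.
With cos θ = 0.384, the lit fraction is (1 − 0.384)/2 ≈ 0.308, so 31%.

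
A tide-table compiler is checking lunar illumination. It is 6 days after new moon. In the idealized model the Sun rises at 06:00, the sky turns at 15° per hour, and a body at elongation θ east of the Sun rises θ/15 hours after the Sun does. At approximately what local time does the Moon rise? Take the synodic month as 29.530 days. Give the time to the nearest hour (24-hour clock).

11:00

Phase angle: θ = 360°·(6 d)/(29.530 d) = 73.1°.
At 15° of sky rotation per hour, 73.1° corresponds to a 4.88 h lag.
06:00 + 4.88 h ≈ 10:53 → 11:00 to the nearest hour.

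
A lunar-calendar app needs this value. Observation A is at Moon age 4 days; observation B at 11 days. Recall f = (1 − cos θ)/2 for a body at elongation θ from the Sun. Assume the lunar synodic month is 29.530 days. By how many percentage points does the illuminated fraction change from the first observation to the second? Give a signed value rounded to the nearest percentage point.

First observation: θ = 360°·4/29.530 = 48.8°, so f = 0.170.
Second observation: θ = 134.1°, f = 0.848.
Δf = 0.848 − 0.170 = +0.678, i.e. +68 pp.

+68 percentage points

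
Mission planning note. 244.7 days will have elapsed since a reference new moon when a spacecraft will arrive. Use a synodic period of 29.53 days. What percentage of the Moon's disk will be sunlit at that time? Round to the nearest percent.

61%

Reduce mod P: 244.7 − 8×29.53 = 8.46 d into the current lunation.
The Moon has covered 8.46/29.53 of its cycle, so θ ≈ 360° × 8.46/29.53 = 103.1°.
Illuminated fraction = (1 − cos 103.1°)/2 = (1 − (-0.227))/2 ≈ 0.614, so 61%.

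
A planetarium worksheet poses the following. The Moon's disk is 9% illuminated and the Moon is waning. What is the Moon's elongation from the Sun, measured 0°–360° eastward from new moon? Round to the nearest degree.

325°

cos θ = 1 − 2f = 0.820, giving a principal value of 34.9°.
Waning ⇒ past full, so θ = 360° − 34.9° = 325.1°.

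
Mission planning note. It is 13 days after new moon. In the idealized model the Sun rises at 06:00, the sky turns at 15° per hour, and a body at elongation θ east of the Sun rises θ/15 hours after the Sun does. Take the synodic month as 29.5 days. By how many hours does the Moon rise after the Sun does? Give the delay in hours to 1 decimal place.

10.6 h

Phase angle: θ = 360°·(13 d)/(29.5 d) = 158.6°.
Delay after the Sun = 158.6° / (15°/h) ≈ 10.58 h.
So the Moon rises 10.58 h after the Sun.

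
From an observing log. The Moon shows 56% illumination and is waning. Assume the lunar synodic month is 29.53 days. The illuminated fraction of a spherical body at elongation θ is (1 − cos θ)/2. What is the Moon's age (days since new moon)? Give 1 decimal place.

From f = (1 − cos θ)/2: cos θ = 1 − 2×0.56 = -0.120; arccos → 96.9°.
A waning Moon lies in 180°–360°, so θ = 360° − 96.9° = 263.1°.
Age = 29.53 × 263.1°/360° ≈ 21.58 days.

21.6 days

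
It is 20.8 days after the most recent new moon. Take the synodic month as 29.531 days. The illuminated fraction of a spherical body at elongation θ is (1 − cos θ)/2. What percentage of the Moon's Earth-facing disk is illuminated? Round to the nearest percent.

The Moon has covered 20.8/29.531 of its cycle, so θ ≈ 360° × 20.8/29.531 = 253.6°.
With cos θ = (-0.283), the lit fraction is (1 − (-0.283))/2 ≈ 0.641, so 64%.

64%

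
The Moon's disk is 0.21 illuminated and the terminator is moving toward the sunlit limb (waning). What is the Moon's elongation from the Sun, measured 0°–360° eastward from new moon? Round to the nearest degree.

Invert f = (1 − cos θ)/2 to get cos θ = 1 − 2(0.21) = 0.580, hence θ₀ = arccos 0.580 = 54.5°.
Since the Moon is past full (waning), take the reflex angle: θ = 360° − 54.5° = 305.5°.

305°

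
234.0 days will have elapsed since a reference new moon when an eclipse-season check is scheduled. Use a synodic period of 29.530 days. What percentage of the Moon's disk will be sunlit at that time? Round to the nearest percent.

6%

234.0/29.530 = 7.924 lunations, so 7 complete cycles and 27.29 d into the next.
Phase angle: θ = 360°·(27.29 d)/(29.530 d) = 332.7°.
With cos θ = 0.889, the lit fraction is (1 − 0.889)/2 ≈ 0.056, so 6%.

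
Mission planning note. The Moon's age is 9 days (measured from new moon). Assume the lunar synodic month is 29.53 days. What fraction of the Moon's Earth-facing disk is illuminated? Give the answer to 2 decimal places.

0.67

Elongation θ = 360° × 9/29.53 ≈ 109.7°.
Illuminated fraction = (1 − cos 109.7°)/2 = (1 − (-0.337))/2 ≈ 0.669.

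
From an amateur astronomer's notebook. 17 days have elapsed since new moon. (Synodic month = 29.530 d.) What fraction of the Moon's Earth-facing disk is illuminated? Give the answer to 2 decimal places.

0.94

The Moon has covered 17/29.530 of its cycle, so θ ≈ 360° × 17/29.530 = 207.2°.
cos 207.2° = (-0.889), so f = (1 − (-0.889))/2 = 0.945.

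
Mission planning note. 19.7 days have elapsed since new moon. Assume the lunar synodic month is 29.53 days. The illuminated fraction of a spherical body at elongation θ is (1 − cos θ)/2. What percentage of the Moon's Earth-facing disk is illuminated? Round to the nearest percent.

75%

Phase angle: θ = 360°·(19.7 d)/(29.53 d) = 240.2°.
With cos θ = (-0.498), the lit fraction is (1 − (-0.498))/2 ≈ 0.749, so 75%.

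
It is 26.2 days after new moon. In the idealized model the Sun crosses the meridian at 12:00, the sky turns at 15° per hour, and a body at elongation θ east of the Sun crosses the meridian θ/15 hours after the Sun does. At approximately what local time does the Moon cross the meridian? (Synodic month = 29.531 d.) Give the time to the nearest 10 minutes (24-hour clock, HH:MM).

Phase angle: θ = 360°·(26.2 d)/(29.531 d) = 319.4°.
Delay after the Sun = 319.4° / (15°/h) ≈ 21.29 h.
12:00 + 21.293 h ≈ 09:18 → 09:20 to the nearest ten minutes.

09:20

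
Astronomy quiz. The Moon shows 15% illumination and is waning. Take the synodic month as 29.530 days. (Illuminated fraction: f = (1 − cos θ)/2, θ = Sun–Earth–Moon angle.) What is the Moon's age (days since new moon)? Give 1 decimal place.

cos θ = 1 − 2f = 0.700, giving a principal value of 45.6°.
Waning ⇒ past full, so θ = 360° − 45.6° = 314.4°.
Age = 29.530 × 314.4°/360° ≈ 25.79 days.

25.8 days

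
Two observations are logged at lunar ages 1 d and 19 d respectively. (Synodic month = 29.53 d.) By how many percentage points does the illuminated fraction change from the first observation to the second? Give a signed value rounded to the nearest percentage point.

First observation: θ = 360°·1/29.53 = 12.2°, so f = 0.011.
Second observation: θ = 231.6°, f = 0.810.
Δf = 0.810 − 0.011 = +0.799, i.e. +80 pp.

+80 pp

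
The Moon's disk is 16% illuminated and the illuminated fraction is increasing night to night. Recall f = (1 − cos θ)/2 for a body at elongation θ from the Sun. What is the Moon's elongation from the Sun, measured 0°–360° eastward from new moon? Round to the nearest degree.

From f = (1 − cos θ)/2: cos θ = 1 − 2×0.16 = 0.680; arccos → 47.2°.
The Moon is waxing (0°–180°), so θ = 47.2° directly.

47°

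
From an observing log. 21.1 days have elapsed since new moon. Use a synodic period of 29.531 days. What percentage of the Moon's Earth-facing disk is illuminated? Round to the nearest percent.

61%

Phase angle: θ = 360°·(21.1 d)/(29.531 d) = 257.2°.
With cos θ = (-0.221), the lit fraction is (1 − (-0.221))/2 ≈ 0.611, so 61%.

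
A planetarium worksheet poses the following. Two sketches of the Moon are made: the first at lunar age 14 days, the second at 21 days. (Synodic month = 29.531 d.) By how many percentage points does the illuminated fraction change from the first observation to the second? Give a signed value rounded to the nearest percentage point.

-37 pp

First observation: θ = 360°·14/29.531 = 170.7°, so f = 0.993.
Second observation: θ = 256.0°, f = 0.621.
Δf = 0.621 − 0.993 = -0.372, i.e. -37 pp.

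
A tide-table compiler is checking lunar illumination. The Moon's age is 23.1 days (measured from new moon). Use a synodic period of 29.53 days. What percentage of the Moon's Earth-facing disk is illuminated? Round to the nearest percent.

40%

Elongation θ = 360° × 23.1/29.53 ≈ 281.6°.
cos 281.6° = 0.201, so f = (1 − 0.201)/2 = 0.399, so 40%.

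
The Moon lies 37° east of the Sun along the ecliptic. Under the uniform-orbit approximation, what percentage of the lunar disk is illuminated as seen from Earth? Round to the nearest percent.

10%

cos 37° = 0.799, so f = (1 − 0.799)/2 = 0.101, i.e. 10%.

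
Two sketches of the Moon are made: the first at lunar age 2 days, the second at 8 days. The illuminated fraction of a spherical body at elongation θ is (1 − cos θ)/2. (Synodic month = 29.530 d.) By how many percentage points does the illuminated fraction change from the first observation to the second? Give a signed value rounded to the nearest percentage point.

First observation: θ = 360°·2/29.530 = 24.4°, so f = 0.045.
Second observation: θ = 97.5°, f = 0.566.
Δf = 0.566 − 0.045 = +0.521, i.e. +52 pp.

+52 percentage points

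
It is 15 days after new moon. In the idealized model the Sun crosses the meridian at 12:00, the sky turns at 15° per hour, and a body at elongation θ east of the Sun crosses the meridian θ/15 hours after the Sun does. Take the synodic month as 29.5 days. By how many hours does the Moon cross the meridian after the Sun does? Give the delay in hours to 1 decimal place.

12.2 h

The Moon has covered 15/29.5 of its cycle, so θ ≈ 360° × 15/29.5 = 183.1°.
At 15° of sky rotation per hour, 183.1° corresponds to a 12.20 h lag.
So the Moon crosses the meridian 12.20 h after the Sun.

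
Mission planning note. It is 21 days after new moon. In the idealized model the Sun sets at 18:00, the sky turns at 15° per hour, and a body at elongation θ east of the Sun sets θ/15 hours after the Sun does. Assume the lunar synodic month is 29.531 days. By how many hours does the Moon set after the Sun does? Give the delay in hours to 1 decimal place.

17.1 h

The Moon has covered 21/29.531 of its cycle, so θ ≈ 360° × 21/29.531 = 256.0°.
Delay after the Sun = 256.0° / (15°/h) ≈ 17.07 h.
So the Moon sets 17.07 h after the Sun.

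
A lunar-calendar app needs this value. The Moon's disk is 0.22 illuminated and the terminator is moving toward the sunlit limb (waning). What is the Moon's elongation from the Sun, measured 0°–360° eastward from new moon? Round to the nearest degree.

From f = (1 − cos θ)/2: cos θ = 1 − 2×0.22 = 0.560; arccos → 55.9°.
A waning Moon lies in 180°–360°, so θ = 360° − 55.9° = 304.1°.

304°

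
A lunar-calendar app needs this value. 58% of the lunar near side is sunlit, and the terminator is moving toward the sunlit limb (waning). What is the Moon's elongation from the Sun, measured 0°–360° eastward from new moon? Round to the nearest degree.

261°

cos θ = 1 − 2f = -0.160, giving a principal value of 99.2°.
Since the Moon is past full (waning), take the reflex angle: θ = 360° − 99.2° = 260.8°.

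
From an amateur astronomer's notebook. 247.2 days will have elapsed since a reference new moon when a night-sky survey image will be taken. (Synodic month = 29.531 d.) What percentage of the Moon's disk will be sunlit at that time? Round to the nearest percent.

247.2 d spans 8 complete synodic months (8 × 29.531 = 236.25 d) plus 10.95 d.
The Moon has covered 10.95/29.531 of its cycle, so θ ≈ 360° × 10.95/29.531 = 133.5°.
cos 133.5° = (-0.688), so f = (1 − (-0.688))/2 = 0.844, so 84%.

84%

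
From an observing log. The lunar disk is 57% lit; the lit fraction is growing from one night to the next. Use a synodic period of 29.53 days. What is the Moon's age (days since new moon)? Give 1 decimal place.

cos θ = 1 − 2f = -0.140, giving a principal value of 98.0°.
Waxing ⇒ before full, so θ = 98.0°.
Age = 29.53 × 98.0°/360° ≈ 8.04 days.

8.0 days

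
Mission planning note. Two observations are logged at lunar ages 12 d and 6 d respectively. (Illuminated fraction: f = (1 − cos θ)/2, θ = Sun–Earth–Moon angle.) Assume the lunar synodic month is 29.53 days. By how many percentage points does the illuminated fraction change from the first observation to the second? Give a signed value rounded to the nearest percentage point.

First observation: θ = 360°·12/29.53 = 146.3°, so f = 0.916.
Second observation: θ = 73.1°, f = 0.355.
Δf = 0.355 − 0.916 = -0.561, i.e. -56 pp.

-56 percentage points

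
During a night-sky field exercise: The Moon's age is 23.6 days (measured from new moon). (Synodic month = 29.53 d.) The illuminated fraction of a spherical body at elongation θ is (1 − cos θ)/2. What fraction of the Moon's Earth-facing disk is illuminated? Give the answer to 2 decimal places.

Elongation θ = 360° × 23.6/29.53 ≈ 287.7°.
cos 287.7° = 0.304, so f = (1 − 0.304)/2 = 0.348.

0.35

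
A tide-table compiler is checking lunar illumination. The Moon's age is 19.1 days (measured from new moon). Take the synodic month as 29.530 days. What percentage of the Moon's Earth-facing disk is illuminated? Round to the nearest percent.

80%

Phase angle: θ = 360°·(19.1 d)/(29.530 d) = 232.8°.
cos 232.8° = (-0.604), so f = (1 − (-0.604))/2 = 0.802, so 80%.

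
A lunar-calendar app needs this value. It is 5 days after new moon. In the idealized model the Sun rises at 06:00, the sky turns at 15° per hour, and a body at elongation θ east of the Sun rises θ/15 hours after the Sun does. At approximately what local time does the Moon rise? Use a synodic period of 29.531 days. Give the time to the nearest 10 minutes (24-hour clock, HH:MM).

10:00

The Moon has covered 5/29.531 of its cycle, so θ ≈ 360° × 5/29.531 = 61.0°.
At 15° of sky rotation per hour, 61.0° corresponds to a 4.06 h lag.
06:00 + 4.064 h ≈ 10:04 → 10:00 to the nearest ten minutes.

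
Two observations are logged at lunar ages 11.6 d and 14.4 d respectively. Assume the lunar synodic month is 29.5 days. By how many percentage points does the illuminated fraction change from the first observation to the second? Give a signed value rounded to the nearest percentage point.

+11 percentage points

First observation: θ = 360°·11.6/29.5 = 141.6°, so f = 0.892.
Second observation: θ = 175.7°, f = 0.999.
Δf = 0.999 − 0.892 = +0.107, i.e. +11 pp.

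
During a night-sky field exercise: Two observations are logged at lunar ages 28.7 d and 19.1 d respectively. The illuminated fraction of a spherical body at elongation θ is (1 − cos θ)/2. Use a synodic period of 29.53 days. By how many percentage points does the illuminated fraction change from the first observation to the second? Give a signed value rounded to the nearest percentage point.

First observation: θ = 360°·28.7/29.53 = 349.9°, so f = 0.008.
Second observation: θ = 232.8°, f = 0.802.
Δf = 0.802 − 0.008 = +0.794, i.e. +79 pp.

+79 pp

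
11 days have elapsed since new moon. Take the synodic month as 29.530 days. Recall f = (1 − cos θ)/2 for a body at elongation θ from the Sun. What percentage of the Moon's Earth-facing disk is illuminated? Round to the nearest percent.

Elongation θ = 360° × 11/29.530 ≈ 134.1°.
Illuminated fraction = (1 − cos 134.1°)/2 = (1 − (-0.696))/2 ≈ 0.848, so 85%.

85%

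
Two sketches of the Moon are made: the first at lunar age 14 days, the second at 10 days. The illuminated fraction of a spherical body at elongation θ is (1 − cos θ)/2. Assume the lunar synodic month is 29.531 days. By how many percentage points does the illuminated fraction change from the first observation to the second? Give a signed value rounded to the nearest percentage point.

-23 percentage points

θ₁ = 360° × 14/29.531 = 170.7°, f₁ = (1 − cos θ₁)/2 = 0.993.
θ₂ = 360° × 10/29.531 = 121.9°, f₂ = (1 − cos θ₂)/2 = 0.764.
Change = f₂ − f₁ = -0.229 → -23 percentage points.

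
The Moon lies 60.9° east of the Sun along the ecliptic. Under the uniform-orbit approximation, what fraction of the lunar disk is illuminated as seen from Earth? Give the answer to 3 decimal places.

0.257

f = (1 − cos 60.9°)/2 = (1 − 0.486)/2 ≈ 0.257.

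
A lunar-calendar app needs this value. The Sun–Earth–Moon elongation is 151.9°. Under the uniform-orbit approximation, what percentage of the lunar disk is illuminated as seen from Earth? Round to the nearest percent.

94%

cos 151.9° = (-0.882), so f = (1 − (-0.882))/2 = 0.941, i.e. 94%.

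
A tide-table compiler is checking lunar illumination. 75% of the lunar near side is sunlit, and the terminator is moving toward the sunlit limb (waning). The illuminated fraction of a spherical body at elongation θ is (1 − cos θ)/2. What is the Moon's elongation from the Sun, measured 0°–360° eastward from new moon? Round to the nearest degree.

From f = (1 − cos θ)/2: cos θ = 1 − 2×0.75 = -0.500; arccos → 120.0°.
Waning ⇒ past full, so θ = 360° − 120.0° = 240.0°.

240°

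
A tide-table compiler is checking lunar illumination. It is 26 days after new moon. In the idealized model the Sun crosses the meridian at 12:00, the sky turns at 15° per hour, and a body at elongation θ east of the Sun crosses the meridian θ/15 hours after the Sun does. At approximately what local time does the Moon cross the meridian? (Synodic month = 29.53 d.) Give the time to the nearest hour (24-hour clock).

09:00

Phase angle: θ = 360°·(26 d)/(29.53 d) = 317.0°.
At 15° of sky rotation per hour, 317.0° corresponds to a 21.13 h lag.
12:00 + 21.13 h ≈ 09:08 → 09:00 to the nearest hour.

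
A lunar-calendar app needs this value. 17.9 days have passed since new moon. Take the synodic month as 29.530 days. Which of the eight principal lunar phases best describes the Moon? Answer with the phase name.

θ ≈ 360° × 17.9/29.530 = 218°, which falls in the waning gibbous sector.

waning gibbous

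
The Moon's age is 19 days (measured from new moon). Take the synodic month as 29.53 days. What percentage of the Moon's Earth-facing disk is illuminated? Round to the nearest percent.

81%

Elongation θ = 360° × 19/29.53 ≈ 231.6°.
cos 231.6° = (-0.621), so f = (1 − (-0.621))/2 = 0.810, so 81%.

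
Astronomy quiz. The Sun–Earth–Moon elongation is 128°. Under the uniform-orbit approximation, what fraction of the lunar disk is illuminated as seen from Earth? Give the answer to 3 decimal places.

Half-versine of 128°: (1 − (-0.616))/2 = 0.808.

0.808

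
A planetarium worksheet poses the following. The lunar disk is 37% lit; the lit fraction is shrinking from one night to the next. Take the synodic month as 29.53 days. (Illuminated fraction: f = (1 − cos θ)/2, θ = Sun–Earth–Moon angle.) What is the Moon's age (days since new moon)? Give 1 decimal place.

Invert f = (1 − cos θ)/2 to get cos θ = 1 − 2(0.37) = 0.260, hence θ₀ = arccos 0.260 = 74.9°.
Waning ⇒ past full, so θ = 360° − 74.9° = 285.1°.
At 360°/29.53 d per day, 285.1° corresponds to 23.38 days.

23.4 days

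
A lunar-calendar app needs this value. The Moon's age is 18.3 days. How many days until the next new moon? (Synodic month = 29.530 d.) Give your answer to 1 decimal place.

11.2 days

One full lunation from the last new moon is 29.530 d; remaining = 29.530 − 18.3 = 11.230 d.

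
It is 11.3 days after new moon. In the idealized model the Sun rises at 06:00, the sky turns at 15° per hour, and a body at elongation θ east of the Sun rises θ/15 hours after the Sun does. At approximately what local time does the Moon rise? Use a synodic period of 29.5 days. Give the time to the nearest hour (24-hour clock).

15:00

The Moon has covered 11.3/29.5 of its cycle, so θ ≈ 360° × 11.3/29.5 = 137.9°.
The Moon trails the Sun by θ/15 = 137.9/15 ≈ 9.19 hours.
06:00 + 9.19 h ≈ 15:12 → 15:00 to the nearest hour.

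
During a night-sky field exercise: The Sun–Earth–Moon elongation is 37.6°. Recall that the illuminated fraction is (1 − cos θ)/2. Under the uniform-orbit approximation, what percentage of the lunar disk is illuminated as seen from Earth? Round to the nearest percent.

f = (1 − cos 37.6°)/2 = (1 − 0.792)/2 ≈ 0.104, i.e. 10%.

10%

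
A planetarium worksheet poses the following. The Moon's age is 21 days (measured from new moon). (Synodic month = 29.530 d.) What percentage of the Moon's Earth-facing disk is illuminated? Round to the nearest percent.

Elongation θ = 360° × 21/29.530 ≈ 256.0°.
cos 256.0° = (-0.242), so f = (1 − (-0.242))/2 = 0.621, so 62%.

62%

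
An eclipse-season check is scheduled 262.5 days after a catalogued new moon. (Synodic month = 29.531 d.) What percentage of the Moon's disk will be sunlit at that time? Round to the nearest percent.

12%

262.5 d spans 8 complete synodic months (8 × 29.531 = 236.25 d) plus 26.25 d.
Elongation θ = 360° × 26.25/29.531 ≈ 320.0°.
With cos θ = 0.766, the lit fraction is (1 − 0.766)/2 ≈ 0.117, so 12%.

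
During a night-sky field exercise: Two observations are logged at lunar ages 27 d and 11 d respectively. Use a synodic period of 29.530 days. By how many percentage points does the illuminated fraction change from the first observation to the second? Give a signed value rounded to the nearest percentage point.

+78 percentage points

First observation: θ = 360°·27/29.530 = 329.2°, so f = 0.071.
Second observation: θ = 134.1°, f = 0.848.
Δf = 0.848 − 0.071 = +0.777, i.e. +78 pp.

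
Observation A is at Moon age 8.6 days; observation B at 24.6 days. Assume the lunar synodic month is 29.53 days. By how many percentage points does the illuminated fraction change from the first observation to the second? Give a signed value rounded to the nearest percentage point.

First observation: θ = 360°·8.6/29.53 = 104.8°, so f = 0.628.
Second observation: θ = 299.9°, f = 0.251.
Δf = 0.251 − 0.628 = -0.377, i.e. -38 pp.

-38 percentage points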